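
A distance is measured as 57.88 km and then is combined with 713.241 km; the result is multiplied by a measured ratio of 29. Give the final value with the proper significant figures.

2.2 × 10^4 km

57.88 km + 713.241 km = 771.121 km; the sum is limited to 2 decimal places (5 s.f.).
Carrying full precision, 771.121 × 29 = 22362.509 km; 29 has 2 s.f., so the result keeps min(5, 2) = 2 s.f.
Rounded to 2 significant figures: 2.2 × 10^4 km.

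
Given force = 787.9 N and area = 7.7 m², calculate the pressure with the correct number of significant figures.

pressure = 787.9 N ÷ 7.7 m² = 102.324675325… Pa.
787.9 has 4 significant figures; 7.7 has 2.
Division/multiplication keeps the fewest: 2 significant figures.
Rounded: 1.0 × 10^2 Pa.

1.0 × 10^2 Pa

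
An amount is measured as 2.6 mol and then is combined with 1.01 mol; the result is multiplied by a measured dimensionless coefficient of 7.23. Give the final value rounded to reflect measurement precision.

2.6 mol + 1.01 mol = 3.61 mol; the sum is limited to 1 decimal place (2 s.f.).
Carrying full precision, 3.61 × 7.23 = 26.1003 mol; 7.23 has 3 s.f., so the result keeps min(2, 3) = 2 s.f.
Rounded to 2 significant figures: 26 mol.

26 mol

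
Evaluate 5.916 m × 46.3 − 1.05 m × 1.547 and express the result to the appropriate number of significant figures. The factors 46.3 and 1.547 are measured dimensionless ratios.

5.916 × 46.3 = 273.9108 → 274 m (3 s.f., last digit at the 10^0 place).
1.05 × 1.547 = 1.62435 → 1.62 m (3 s.f., last digit at the 10^-2 place).
Difference: 272.28645 m; keep the coarser place, 10^0.
Result: 272 m.

272 m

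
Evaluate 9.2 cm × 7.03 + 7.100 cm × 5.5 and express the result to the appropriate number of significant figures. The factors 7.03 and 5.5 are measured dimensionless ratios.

9.2 × 7.03 = 64.676 → 65 cm (2 s.f., last digit at the 10^0 place).
7.100 × 5.5 = 39.05 → 39 cm (2 s.f., last digit at the 10^0 place).
Sum: 103.726 cm; keep the coarser place, 10^0.
Result: 1.04 × 10^2 cm.

1.04 × 10^2 cm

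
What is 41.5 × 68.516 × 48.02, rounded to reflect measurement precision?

1.37 × 10^5

41.5 × 68.516 × 48.02 = 136540.74028
Multiplication/division keeps the fewest significant figures: 41.5 → 3 s.f., 68.516 → 5 s.f., 48.02 → 4 s.f.; limit is 3.
Rounded to 3 significant figures: 1.37 × 10^5.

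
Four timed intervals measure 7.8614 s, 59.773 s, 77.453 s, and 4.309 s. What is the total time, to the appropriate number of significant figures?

7.8614 s + 59.773 s + 77.453 s + 4.309 s = 149.3964 s.
Addition/subtraction keeps the fewest decimal places: 7.8614 → 4 decimal places, 59.773 → 3 decimal places, 77.453 → 3 decimal places, 4.309 → 3 decimal places; limit is 3.
Rounded to 3 decimal places: 149.396 s.

149.396 s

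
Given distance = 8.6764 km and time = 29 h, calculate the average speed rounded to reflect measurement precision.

average speed = 8.6764 km ÷ 29 h = 0.299186206897… km/h.
8.6764 has 5 significant figures; 29 has 2.
Division/multiplication keeps the fewest: 2 significant figures.
Rounded: 0.30 km/h.

0.30 km/h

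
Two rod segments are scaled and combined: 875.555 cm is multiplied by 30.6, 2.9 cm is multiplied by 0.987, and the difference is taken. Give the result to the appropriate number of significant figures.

875.555 × 30.6 = 26791.983 → 2.68 × 10⁴ cm (3 s.f., last digit at the 10^2 place).
2.9 × 0.987 = 2.8623 → 2.9 cm (2 s.f., last digit at the 10^-1 place).
Difference: 26789.1207 cm; keep the coarser place, 10^2.
Result: 2.68 × 10⁴ cm.

2.68 × 10⁴ cm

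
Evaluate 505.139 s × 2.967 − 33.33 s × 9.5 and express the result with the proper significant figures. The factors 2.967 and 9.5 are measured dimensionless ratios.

505.139 × 2.967 = 1498.747413 → 1499 s (4 s.f., last digit at the 10^0 place).
33.33 × 9.5 = 316.635 → 3.2 × 10² s (2 s.f., last digit at the 10^1 place).
Difference: 1182.112413 s; keep the coarser place, 10^1.
Result: 1.18 × 10³ s.

1.18 × 10³ s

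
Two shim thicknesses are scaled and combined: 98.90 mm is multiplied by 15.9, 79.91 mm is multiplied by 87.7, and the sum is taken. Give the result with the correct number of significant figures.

98.90 × 15.9 = 1572.51 → 1.57 × 10³ mm (3 s.f., last digit at the 10^1 place).
79.91 × 87.7 = 7008.107 → 7.01 × 10³ mm (3 s.f., last digit at the 10^1 place).
Sum: 8580.617 mm; keep the coarser place, 10^1.
Result: 8.58 × 10³ mm.

8.58 × 10³ mm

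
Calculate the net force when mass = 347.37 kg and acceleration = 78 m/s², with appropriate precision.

2.7 × 10⁴ N

net force = 347.37 kg × 78 m/s² = 27094.86 N.
347.37 has 5 significant figures; 78 has 2.
Division/multiplication keeps the fewest: 2 significant figures.
Rounded: 2.7 × 10⁴ N.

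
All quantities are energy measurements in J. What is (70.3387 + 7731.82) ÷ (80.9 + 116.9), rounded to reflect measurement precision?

39.44

70.3387 + 7731.82 = 7802.1587, limited to 2 d.p. → 6 s.f.; 80.9 + 116.9 = 197.8, limited to 1 d.p. → 4 s.f.
Carrying full precision, 7802.1587 ÷ 197.8 = 39.4446850354…; keep min(6, 4) = 4 s.f.
Rounded to 4 significant figures: 39.44.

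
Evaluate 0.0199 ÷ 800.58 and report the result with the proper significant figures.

0.0199 ÷ 800.58 = 0.0000248569786904…
Multiplication/division keeps the fewest significant figures: 0.0199 → 3 s.f., 800.58 → 5 s.f.; limit is 3.
Rounded to 3 significant figures: 2.49 × 10^-5.

2.49 × 10^-5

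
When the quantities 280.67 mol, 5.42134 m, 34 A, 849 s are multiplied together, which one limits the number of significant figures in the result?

34 A

280.67 mol → 5 s.f.; 5.42134 m → 6 s.f.; 34 A → 2 s.f.; 849 s → 3 s.f.
The fewest is 2 significant figures, from 34 A.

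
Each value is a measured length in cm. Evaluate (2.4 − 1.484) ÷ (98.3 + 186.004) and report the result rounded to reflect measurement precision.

3 × 10⁻³

2.4 − 1.484 = 0.916, limited to 1 d.p. → 1 s.f.; 98.3 + 186.004 = 284.304, limited to 1 d.p. → 4 s.f.
Carrying full precision, 0.916 ÷ 284.304 = 0.00322190331476…; keep min(1, 4) = 1 s.f.
Rounded to 1 significant figure: 3 × 10⁻³.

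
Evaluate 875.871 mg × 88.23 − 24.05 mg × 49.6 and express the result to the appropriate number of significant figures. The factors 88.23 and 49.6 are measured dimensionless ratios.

7.609 × 10⁴ mg

875.871 × 88.23 = 77278.09833 → 7.728 × 10⁴ mg (4 s.f., last digit at the 10^1 place).
24.05 × 49.6 = 1192.88 → 1.19 × 10³ mg (3 s.f., last digit at the 10^1 place).
Difference: 76085.21833 mg; keep the coarser place, 10^1.
Result: 7.609 × 10⁴ mg.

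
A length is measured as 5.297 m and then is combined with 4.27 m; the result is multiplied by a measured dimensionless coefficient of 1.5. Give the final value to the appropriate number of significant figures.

5.297 m + 4.27 m = 9.567 m; the sum is limited to 2 decimal places (3 s.f.).
Carrying full precision, 9.567 × 1.5 = 14.3505 m; 1.5 has 2 s.f., so the result keeps min(3, 2) = 2 s.f.
Rounded to 2 significant figures: 14 m.

14 m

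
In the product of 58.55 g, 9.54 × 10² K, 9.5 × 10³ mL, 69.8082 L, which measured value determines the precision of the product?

58.55 g → 4 s.f.; 9.54 × 10² K → 3 s.f.; 9.5 × 10³ mL → 2 s.f.; 69.8082 L → 6 s.f.
The fewest is 2 significant figures, from 9.5 × 10³ mL.

9.5 × 10³ mL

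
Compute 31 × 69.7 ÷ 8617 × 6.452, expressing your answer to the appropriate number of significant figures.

31 × 69.7 ÷ 8617 × 6.452 = 1.61782945341…
Multiplication/division keeps the fewest significant figures: 31 → 2 s.f., 69.7 → 3 s.f., 8617 → 4 s.f., 6.452 → 4 s.f.; limit is 2.
Rounded to 2 significant figures: 1.6.

1.6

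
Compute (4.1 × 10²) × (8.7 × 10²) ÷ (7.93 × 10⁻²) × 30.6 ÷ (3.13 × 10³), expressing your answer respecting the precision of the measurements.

(4.1 × 10²) × (8.7 × 10²) ÷ (7.93 × 10⁻²) × 30.6 ÷ (3.13 × 10³) = 43975.1177435…
Multiplication/division keeps the fewest significant figures: 4.1 × 10² → 2 s.f., 8.7 × 10² → 2 s.f., 7.93 × 10⁻² → 3 s.f., 30.6 → 3 s.f., 3.13 × 10³ → 3 s.f.; limit is 2.
Rounded to 2 significant figures: 4.4 × 10⁴.

4.4 × 10⁴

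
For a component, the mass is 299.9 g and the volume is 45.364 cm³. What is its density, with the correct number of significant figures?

6.611 g/cm³

density = 299.9 g ÷ 45.364 cm³ = 6.61096905035… g/cm³.
299.9 has 4 significant figures; 45.364 has 5.
Division/multiplication keeps the fewest: 4 significant figures.
Rounded: 6.611 g/cm³.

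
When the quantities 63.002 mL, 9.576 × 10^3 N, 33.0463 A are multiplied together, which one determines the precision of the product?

63.002 mL → 5 s.f.; 9.576 × 10^3 N → 4 s.f.; 33.0463 A → 6 s.f.
The fewest is 4 significant figures, from 9.576 × 10^3 N.

9.576 × 10^3 N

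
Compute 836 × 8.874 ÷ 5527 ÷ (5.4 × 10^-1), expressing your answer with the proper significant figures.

2.5

836 × 8.874 ÷ 5527 ÷ (5.4 × 10^-1) = 2.48566431458…
Multiplication/division keeps the fewest significant figures: 836 → 3 s.f., 8.874 → 4 s.f., 5527 → 4 s.f., 5.4 × 10^-1 → 2 s.f.; limit is 2.
Rounded to 2 significant figures: 2.5.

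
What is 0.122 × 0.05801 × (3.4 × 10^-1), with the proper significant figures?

0.0024

0.122 × 0.05801 × (3.4 × 10^-1) = 0.0024062548
Multiplication/division keeps the fewest significant figures: 0.122 → 3 s.f., 0.05801 → 4 s.f., 3.4 × 10^-1 → 2 s.f.; limit is 2.
Rounded to 2 significant figures: 0.0024.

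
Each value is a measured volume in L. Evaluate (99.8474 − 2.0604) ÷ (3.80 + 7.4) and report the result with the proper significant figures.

99.8474 − 2.0604 = 97.7870, limited to 4 d.p. → 6 s.f.; 3.80 + 7.4 = 11.20, limited to 1 d.p. → 3 s.f.
Carrying full precision, 97.7870 ÷ 11.20 = 8.73098214286…; keep min(6, 3) = 3 s.f.
Rounded to 3 significant figures: 8.73.

8.73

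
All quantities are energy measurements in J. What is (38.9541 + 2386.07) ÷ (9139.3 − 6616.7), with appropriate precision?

38.9541 + 2386.07 = 2425.0241, limited to 2 d.p. → 6 s.f.; 9139.3 − 6616.7 = 2522.6, limited to 1 d.p. → 5 s.f.
Carrying full precision, 2425.0241 ÷ 2522.6 = 0.961319313407…; keep min(6, 5) = 5 s.f.
Rounded to 5 significant figures: 0.96132.

0.96132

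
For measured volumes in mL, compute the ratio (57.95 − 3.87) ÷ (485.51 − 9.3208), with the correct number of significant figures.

0.1136

57.95 − 3.87 = 54.08, limited to 2 d.p. → 4 s.f.; 485.51 − 9.3208 = 476.1892, limited to 2 d.p. → 5 s.f.
Carrying full precision, 54.08 ÷ 476.1892 = 0.113568304363…; keep min(4, 5) = 4 s.f.
Rounded to 4 significant figures: 0.1136.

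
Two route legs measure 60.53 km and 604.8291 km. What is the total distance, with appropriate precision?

6.6536 × 10² km

60.53 km + 604.8291 km = 665.3591 km.
Addition/subtraction keeps the fewest decimal places: 60.53 → 2 decimal places, 604.8291 → 4 decimal places; limit is 2.
Rounded to 2 decimal places: 6.6536 × 10² km.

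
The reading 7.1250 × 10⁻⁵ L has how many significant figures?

7.1250 × 10⁻⁵: in scientific notation every digit of the coefficient is significant.

5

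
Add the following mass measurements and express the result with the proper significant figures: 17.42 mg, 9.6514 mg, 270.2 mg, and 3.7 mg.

17.42 mg + 9.6514 mg + 270.2 mg + 3.7 mg = 300.9714 mg.
Addition/subtraction keeps the fewest decimal places: 17.42 → 2 decimal places, 9.6514 → 4 decimal places, 270.2 → 1 decimal place, 3.7 → 1 decimal place; limit is 1.
Rounded to 1 decimal place: 301.0 mg.

301.0 mg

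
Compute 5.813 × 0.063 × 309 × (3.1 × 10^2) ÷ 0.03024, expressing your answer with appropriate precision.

5.813 × 0.063 × 309 × (3.1 × 10^2) ÷ 0.03024 = 1160056.8125
Multiplication/division keeps the fewest significant figures: 5.813 → 4 s.f., 0.063 → 2 s.f., 309 → 3 s.f., 3.1 × 10^2 → 2 s.f., 0.03024 → 4 s.f.; limit is 2.
Rounded to 2 significant figures: 1.2 × 10^6.

1.2 × 10^6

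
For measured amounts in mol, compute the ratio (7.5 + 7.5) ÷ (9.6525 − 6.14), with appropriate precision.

4.27

7.5 + 7.5 = 15.0, limited to 1 d.p. → 3 s.f.; 9.6525 − 6.14 = 3.5125, limited to 2 d.p. → 3 s.f.
Carrying full precision, 15.0 ÷ 3.5125 = 4.27046263345…; keep min(3, 3) = 3 s.f.
Rounded to 3 significant figures: 4.27.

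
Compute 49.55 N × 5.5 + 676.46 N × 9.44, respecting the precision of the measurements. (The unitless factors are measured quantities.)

6.66 × 10^3 N

49.55 × 5.5 = 272.525 → 2.7 × 10^2 N (2 s.f., last digit at the 10^1 place).
676.46 × 9.44 = 6385.7824 → 6.39 × 10^3 N (3 s.f., last digit at the 10^1 place).
Sum: 6658.3074 N; keep the coarser place, 10^1.
Result: 6.66 × 10^3 N.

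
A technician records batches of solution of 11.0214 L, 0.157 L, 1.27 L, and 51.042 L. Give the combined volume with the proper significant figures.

63.49 L

11.0214 L + 0.157 L + 1.27 L + 51.042 L = 63.4904 L.
Addition/subtraction keeps the fewest decimal places: 11.0214 → 4 decimal places, 0.157 → 3 decimal places, 1.27 → 2 decimal places, 51.042 → 3 decimal places; limit is 2.
Rounded to 2 decimal places: 63.49 L.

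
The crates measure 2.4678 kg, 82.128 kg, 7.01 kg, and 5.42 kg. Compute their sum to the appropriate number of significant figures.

97.03 kg

2.4678 kg + 82.128 kg + 7.01 kg + 5.42 kg = 97.0258 kg.
Addition/subtraction keeps the fewest decimal places: 2.4678 → 4 decimal places, 82.128 → 3 decimal places, 7.01 → 2 decimal places, 5.42 → 2 decimal places; limit is 2.
Rounded to 2 decimal places: 97.03 kg.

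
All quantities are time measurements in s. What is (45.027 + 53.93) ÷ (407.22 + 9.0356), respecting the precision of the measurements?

45.027 + 53.93 = 98.957, limited to 2 d.p. → 4 s.f.; 407.22 + 9.0356 = 416.2556, limited to 2 d.p. → 5 s.f.
Carrying full precision, 98.957 ÷ 416.2556 = 0.237731336227…; keep min(4, 5) = 4 s.f.
Rounded to 4 significant figures: 0.2377.

0.2377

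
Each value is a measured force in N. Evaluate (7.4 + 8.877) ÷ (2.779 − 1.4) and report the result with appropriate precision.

12

7.4 + 8.877 = 16.277, limited to 1 d.p. → 3 s.f.; 2.779 − 1.4 = 1.379, limited to 1 d.p. → 2 s.f.
Carrying full precision, 16.277 ÷ 1.379 = 11.8034807832…; keep min(3, 2) = 2 s.f.
Rounded to 2 significant figures: 12.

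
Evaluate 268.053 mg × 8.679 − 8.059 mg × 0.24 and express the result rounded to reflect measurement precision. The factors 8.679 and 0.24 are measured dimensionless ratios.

2324 mg

268.053 × 8.679 = 2326.431987 → 2326 mg (4 s.f., last digit at the 10^0 place).
8.059 × 0.24 = 1.93416 → 1.9 mg (2 s.f., last digit at the 10^-1 place).
Difference: 2324.497827 mg; keep the coarser place, 10^0.
Result: 2324 mg.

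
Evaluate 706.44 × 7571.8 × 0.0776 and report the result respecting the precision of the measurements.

4.15 × 10^5

706.44 × 7571.8 × 0.0776 = 415084.137619…
Multiplication/division keeps the fewest significant figures: 706.44 → 5 s.f., 7571.8 → 5 s.f., 0.0776 → 3 s.f.; limit is 3.
Rounded to 3 significant figures: 4.15 × 10^5.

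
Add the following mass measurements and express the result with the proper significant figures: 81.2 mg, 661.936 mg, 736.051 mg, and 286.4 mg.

81.2 mg + 661.936 mg + 736.051 mg + 286.4 mg = 1765.587 mg.
Addition/subtraction keeps the fewest decimal places: 81.2 → 1 decimal place, 661.936 → 3 decimal places, 736.051 → 3 decimal places, 286.4 → 1 decimal place; limit is 1.
Rounded to 1 decimal place: 1765.6 mg.

1765.6 mg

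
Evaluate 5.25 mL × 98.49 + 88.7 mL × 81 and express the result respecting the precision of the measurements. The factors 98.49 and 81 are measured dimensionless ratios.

7.7 × 10³ mL

5.25 × 98.49 = 517.0725 → 517 mL (3 s.f., last digit at the 10^0 place).
88.7 × 81 = 7184.7 → 7.2 × 10³ mL (2 s.f., last digit at the 10^2 place).
Sum: 7701.7725 mL; keep the coarser place, 10^2.
Result: 7.7 × 10³ mL.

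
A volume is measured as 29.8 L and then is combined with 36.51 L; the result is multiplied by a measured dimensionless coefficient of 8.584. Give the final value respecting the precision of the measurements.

29.8 L + 36.51 L = 66.31 L; the sum is limited to 1 decimal place (3 s.f.).
Carrying full precision, 66.31 × 8.584 = 569.20504 L; 8.584 has 4 s.f., so the result keeps min(3, 4) = 3 s.f.
Rounded to 3 significant figures: 5.69 × 10^2 L.

5.69 × 10^2 L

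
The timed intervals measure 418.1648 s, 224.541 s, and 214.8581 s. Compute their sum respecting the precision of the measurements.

418.1648 s + 224.541 s + 214.8581 s = 857.5639 s.
Addition/subtraction keeps the fewest decimal places: 418.1648 → 4 decimal places, 224.541 → 3 decimal places, 214.8581 → 4 decimal places; limit is 3.
Rounded to 3 decimal places: 857.564 s.

857.564 s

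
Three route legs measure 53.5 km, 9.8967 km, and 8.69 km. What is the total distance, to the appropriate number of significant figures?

53.5 km + 9.8967 km + 8.69 km = 72.0867 km.
Addition/subtraction keeps the fewest decimal places: 53.5 → 1 decimal place, 9.8967 → 4 decimal places, 8.69 → 2 decimal places; limit is 1.
Rounded to 1 decimal place: 72.1 km.

72.1 km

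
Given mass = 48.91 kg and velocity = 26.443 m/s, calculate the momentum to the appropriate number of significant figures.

1293 kg·m/s

momentum = 48.91 kg × 26.443 m/s = 1293.32713 kg·m/s.
48.91 has 4 significant figures; 26.443 has 5.
Division/multiplication keeps the fewest: 4 significant figures.
Rounded: 1293 kg·m/s.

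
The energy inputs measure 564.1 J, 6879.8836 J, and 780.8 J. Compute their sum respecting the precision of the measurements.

564.1 J + 6879.8836 J + 780.8 J = 8224.7836 J.
Addition/subtraction keeps the fewest decimal places: 564.1 → 1 decimal place, 6879.8836 → 4 decimal places, 780.8 → 1 decimal place; limit is 1.
Rounded to 1 decimal place: 8224.8 J.

8224.8 J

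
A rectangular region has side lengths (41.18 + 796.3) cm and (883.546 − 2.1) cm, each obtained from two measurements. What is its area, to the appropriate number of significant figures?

7.382 × 10⁵ cm²

41.18 + 796.3 = 837.48, limited to 1 d.p. → 4 s.f.; 883.546 − 2.1 = 881.446, limited to 1 d.p. → 4 s.f.
Carrying full precision, 837.48 × 881.446 = 738193.39608; keep min(4, 4) = 4 s.f.
Rounded to 4 significant figures: 7.382 × 10⁵ cm².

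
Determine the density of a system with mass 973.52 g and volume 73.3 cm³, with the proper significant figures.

density = 973.52 g ÷ 73.3 cm³ = 13.2813096862… g/cm³.
973.52 has 5 significant figures; 73.3 has 3.
Division/multiplication keeps the fewest: 3 significant figures.
Rounded: 13.3 g/cm³.

13.3 g/cm³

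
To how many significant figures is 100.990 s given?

100.990: trailing zeros after a decimal point are significant; zeros between nonzero digits are significant.

6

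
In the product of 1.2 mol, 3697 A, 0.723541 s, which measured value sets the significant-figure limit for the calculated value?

1.2 mol

1.2 mol → 2 s.f.; 3697 A → 4 s.f.; 0.723541 s → 6 s.f.
The fewest is 2 significant figures, from 1.2 mol.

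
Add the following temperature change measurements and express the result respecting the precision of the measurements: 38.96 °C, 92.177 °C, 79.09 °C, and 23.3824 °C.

38.96 °C + 92.177 °C + 79.09 °C + 23.3824 °C = 233.6094 °C.
Addition/subtraction keeps the fewest decimal places: 38.96 → 2 decimal places, 92.177 → 3 decimal places, 79.09 → 2 decimal places, 23.3824 → 4 decimal places; limit is 2.
Rounded to 2 decimal places: 233.61 °C.

233.61 °C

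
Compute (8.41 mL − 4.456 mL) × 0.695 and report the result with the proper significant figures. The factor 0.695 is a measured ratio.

8.41 mL − 4.456 mL = 3.954 mL; the difference is limited to 2 decimal places (3 s.f.).
Carrying full precision, 3.954 × 0.695 = 2.74803 mL; 0.695 has 3 s.f., so the result keeps min(3, 3) = 3 s.f.
Rounded to 3 significant figures: 2.75 mL.

2.75 mL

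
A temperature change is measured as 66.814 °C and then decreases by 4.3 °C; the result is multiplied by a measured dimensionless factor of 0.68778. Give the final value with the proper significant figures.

66.814 °C − 4.3 °C = 62.514 °C; the difference is limited to 1 decimal place (3 s.f.).
Carrying full precision, 62.514 × 0.68778 = 42.99587892 °C; 0.68778 has 5 s.f., so the result keeps min(3, 5) = 3 s.f.
Rounded to 3 significant figures: 43.0 °C.

43.0 °C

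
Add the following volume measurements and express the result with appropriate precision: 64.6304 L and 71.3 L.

1.359 × 10² L

64.6304 L + 71.3 L = 135.9304 L.
Addition/subtraction keeps the fewest decimal places: 64.6304 → 4 decimal places, 71.3 → 1 decimal place; limit is 1.
Rounded to 1 decimal place: 1.359 × 10² L.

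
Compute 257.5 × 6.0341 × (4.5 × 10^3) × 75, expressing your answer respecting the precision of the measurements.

257.5 × 6.0341 × (4.5 × 10^3) × 75 = 524401003.125
Multiplication/division keeps the fewest significant figures: 257.5 → 4 s.f., 6.0341 → 5 s.f., 4.5 × 10^3 → 2 s.f., 75 → 2 s.f.; limit is 2.
Rounded to 2 significant figures: 5.2 × 10^8.

5.2 × 10^8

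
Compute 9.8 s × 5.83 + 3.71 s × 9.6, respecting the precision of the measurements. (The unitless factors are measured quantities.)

93 s

9.8 × 5.83 = 57.134 → 57 s (2 s.f., last digit at the 10^0 place).
3.71 × 9.6 = 35.616 → 36 s (2 s.f., last digit at the 10^0 place).
Sum: 92.75 s; keep the coarser place, 10^0.
Result: 93 s.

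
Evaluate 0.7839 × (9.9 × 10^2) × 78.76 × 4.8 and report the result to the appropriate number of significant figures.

2.9 × 10^5

0.7839 × (9.9 × 10^2) × 78.76 × 4.8 = 293388.308928
Multiplication/division keeps the fewest significant figures: 0.7839 → 4 s.f., 9.9 × 10^2 → 2 s.f., 78.76 → 4 s.f., 4.8 → 2 s.f.; limit is 2.
Rounded to 2 significant figures: 2.9 × 10^5.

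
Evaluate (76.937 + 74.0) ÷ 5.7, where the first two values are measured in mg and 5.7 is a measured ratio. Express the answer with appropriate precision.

76.937 mg + 74.0 mg = 150.937 mg; the sum is limited to 1 decimal place (4 s.f.).
Carrying full precision, 150.937 ÷ 5.7 = 26.4801754386… mg; 5.7 has 2 s.f., so the result keeps min(4, 2) = 2 s.f.
Rounded to 2 significant figures: 26 mg.

26 mg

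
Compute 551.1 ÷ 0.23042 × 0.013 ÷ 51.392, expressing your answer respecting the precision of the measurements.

551.1 ÷ 0.23042 × 0.013 ÷ 51.392 = 0.605003757284…
Multiplication/division keeps the fewest significant figures: 551.1 → 4 s.f., 0.23042 → 5 s.f., 0.013 → 2 s.f., 51.392 → 5 s.f.; limit is 2.
Rounded to 2 significant figures: 6.1 × 10⁻¹.

6.1 × 10⁻¹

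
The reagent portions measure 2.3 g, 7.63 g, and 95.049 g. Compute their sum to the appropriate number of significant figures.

2.3 g + 7.63 g + 95.049 g = 104.979 g.
Addition/subtraction keeps the fewest decimal places: 2.3 → 1 decimal place, 7.63 → 2 decimal places, 95.049 → 3 decimal places; limit is 1.
Rounded to 1 decimal place: 105.0 g.

105.0 g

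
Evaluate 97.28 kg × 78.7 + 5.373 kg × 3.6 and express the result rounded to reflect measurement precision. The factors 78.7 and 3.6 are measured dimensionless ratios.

7.68 × 10^3 kg

97.28 × 78.7 = 7655.936 → 7.66 × 10^3 kg (3 s.f., last digit at the 10^1 place).
5.373 × 3.6 = 19.3428 → 19 kg (2 s.f., last digit at the 10^0 place).
Sum: 7675.2788 kg; keep the coarser place, 10^1.
Result: 7.68 × 10^3 kg.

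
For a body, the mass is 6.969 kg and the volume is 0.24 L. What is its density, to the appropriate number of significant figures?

29 kg/L

density = 6.969 kg ÷ 0.24 L = 29.0375 kg/L.
6.969 has 4 significant figures; 0.24 has 2.
Division/multiplication keeps the fewest: 2 significant figures.
Rounded: 29 kg/L.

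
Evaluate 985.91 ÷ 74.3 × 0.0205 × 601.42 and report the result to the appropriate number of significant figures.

985.91 ÷ 74.3 × 0.0205 × 601.42 = 163.598826919…
Multiplication/division keeps the fewest significant figures: 985.91 → 5 s.f., 74.3 → 3 s.f., 0.0205 → 3 s.f., 601.42 → 5 s.f.; limit is 3.
Rounded to 3 significant figures: 164.

164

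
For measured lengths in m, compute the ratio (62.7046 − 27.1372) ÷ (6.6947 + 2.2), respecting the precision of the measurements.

4.0

62.7046 − 27.1372 = 35.5674, limited to 4 d.p. → 6 s.f.; 6.6947 + 2.2 = 8.8947, limited to 1 d.p. → 2 s.f.
Carrying full precision, 35.5674 ÷ 8.8947 = 3.99871833789…; keep min(6, 2) = 2 s.f.
Rounded to 2 significant figures: 4.0.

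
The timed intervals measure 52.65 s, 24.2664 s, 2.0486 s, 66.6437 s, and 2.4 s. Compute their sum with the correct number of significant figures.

52.65 s + 24.2664 s + 2.0486 s + 66.6437 s + 2.4 s = 148.0087 s.
Addition/subtraction keeps the fewest decimal places: 52.65 → 2 decimal places, 24.2664 → 4 decimal places, 2.0486 → 4 decimal places, 66.6437 → 4 decimal places, 2.4 → 1 decimal place; limit is 1.
Rounded to 1 decimal place: 148.0 s.

148.0 s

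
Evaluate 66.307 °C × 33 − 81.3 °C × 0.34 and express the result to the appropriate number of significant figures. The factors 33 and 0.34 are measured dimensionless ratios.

2.2 × 10^3 °C

66.307 × 33 = 2188.131 → 2.2 × 10^3 °C (2 s.f., last digit at the 10^2 place).
81.3 × 0.34 = 27.642 → 28 °C (2 s.f., last digit at the 10^0 place).
Difference: 2160.489 °C; keep the coarser place, 10^2.
Result: 2.2 × 10^3 °C.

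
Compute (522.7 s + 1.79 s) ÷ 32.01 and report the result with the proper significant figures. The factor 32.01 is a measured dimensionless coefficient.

522.7 s + 1.79 s = 524.49 s; the sum is limited to 1 decimal place (4 s.f.).
Carrying full precision, 524.49 ÷ 32.01 = 16.3851921275… s; 32.01 has 4 s.f., so the result keeps min(4, 4) = 4 s.f.
Rounded to 4 significant figures: 16.39 s.

16.39 s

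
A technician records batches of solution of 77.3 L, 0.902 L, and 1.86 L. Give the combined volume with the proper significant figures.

80.1 L

77.3 L + 0.902 L + 1.86 L = 80.062 L.
Addition/subtraction keeps the fewest decimal places: 77.3 → 1 decimal place, 0.902 → 3 decimal places, 1.86 → 2 decimal places; limit is 1.
Rounded to 1 decimal place: 80.1 L.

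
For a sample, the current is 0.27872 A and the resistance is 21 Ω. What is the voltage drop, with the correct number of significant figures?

voltage drop = 0.27872 A × 21 Ω = 5.85312 V.
0.27872 has 5 significant figures; 21 has 2.
Division/multiplication keeps the fewest: 2 significant figures.
Rounded: 5.9 V.

5.9 V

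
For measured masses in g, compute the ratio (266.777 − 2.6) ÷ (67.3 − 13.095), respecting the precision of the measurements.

266.777 − 2.6 = 264.177, limited to 1 d.p. → 4 s.f.; 67.3 − 13.095 = 54.205, limited to 1 d.p. → 3 s.f.
Carrying full precision, 264.177 ÷ 54.205 = 4.87366479107…; keep min(4, 3) = 3 s.f.
Rounded to 3 significant figures: 4.87.

4.87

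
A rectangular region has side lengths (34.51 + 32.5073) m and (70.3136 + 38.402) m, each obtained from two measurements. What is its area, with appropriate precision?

7286 m²

34.51 + 32.5073 = 67.0173, limited to 2 d.p. → 4 s.f.; 70.3136 + 38.402 = 108.7156, limited to 3 d.p. → 6 s.f.
Carrying full precision, 67.0173 × 108.7156 = 7285.82597988; keep min(4, 6) = 4 s.f.
Rounded to 4 significant figures: 7286 m².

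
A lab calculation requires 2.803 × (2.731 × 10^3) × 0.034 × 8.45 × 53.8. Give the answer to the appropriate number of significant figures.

2.803 × (2.731 × 10^3) × 0.034 × 8.45 × 53.8 = 118321.236503…
Multiplication/division keeps the fewest significant figures: 2.803 → 4 s.f., 2.731 × 10^3 → 4 s.f., 0.034 → 2 s.f., 8.45 → 3 s.f., 53.8 → 3 s.f.; limit is 2.
Rounded to 2 significant figures: 1.2 × 10^5.

1.2 × 10^5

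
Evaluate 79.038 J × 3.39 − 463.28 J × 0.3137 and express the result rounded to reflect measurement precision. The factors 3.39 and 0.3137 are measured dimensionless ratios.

1.23 × 10^2 J

79.038 × 3.39 = 267.93882 → 268 J (3 s.f., last digit at the 10^0 place).
463.28 × 0.3137 = 145.330936 → 145.3 J (4 s.f., last digit at the 10^-1 place).
Difference: 122.607884 J; keep the coarser place, 10^0.
Result: 1.23 × 10^2 J.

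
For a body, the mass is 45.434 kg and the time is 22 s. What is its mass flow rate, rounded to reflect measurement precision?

2.1 kg/s

mass flow rate = 45.434 kg ÷ 22 s = 2.06518181818… kg/s.
45.434 has 5 significant figures; 22 has 2.
Division/multiplication keeps the fewest: 2 significant figures.
Rounded: 2.1 kg/s.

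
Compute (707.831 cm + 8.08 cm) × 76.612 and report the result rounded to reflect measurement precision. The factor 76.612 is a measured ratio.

5.4847 × 10⁴ cm

707.831 cm + 8.08 cm = 715.911 cm; the sum is limited to 2 decimal places (5 s.f.).
Carrying full precision, 715.911 × 76.612 = 54847.373532 cm; 76.612 has 5 s.f., so the result keeps min(5, 5) = 5 s.f.
Rounded to 5 significant figures: 5.4847 × 10⁴ cm.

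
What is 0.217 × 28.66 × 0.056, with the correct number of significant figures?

0.217 × 28.66 × 0.056 = 0.34827632
Multiplication/division keeps the fewest significant figures: 0.217 → 3 s.f., 28.66 → 4 s.f., 0.056 → 2 s.f.; limit is 2.
Rounded to 2 significant figures: 0.35.

0.35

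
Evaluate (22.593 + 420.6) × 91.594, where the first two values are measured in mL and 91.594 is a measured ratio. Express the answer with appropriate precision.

4.059 × 10^4 mL

22.593 mL + 420.6 mL = 443.193 mL; the sum is limited to 1 decimal place (4 s.f.).
Carrying full precision, 443.193 × 91.594 = 40593.819642 mL; 91.594 has 5 s.f., so the result keeps min(4, 5) = 4 s.f.
Rounded to 4 significant figures: 4.059 × 10^4 mL.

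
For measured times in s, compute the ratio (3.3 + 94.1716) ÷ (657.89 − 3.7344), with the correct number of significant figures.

3.3 + 94.1716 = 97.4716, limited to 1 d.p. → 3 s.f.; 657.89 − 3.7344 = 654.1556, limited to 2 d.p. → 5 s.f.
Carrying full precision, 97.4716 ÷ 654.1556 = 0.149003692699…; keep min(3, 5) = 3 s.f.
Rounded to 3 significant figures: 0.149.

0.149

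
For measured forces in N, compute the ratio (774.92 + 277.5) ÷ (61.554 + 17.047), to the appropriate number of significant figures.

13.389

774.92 + 277.5 = 1052.42, limited to 1 d.p. → 5 s.f.; 61.554 + 17.047 = 78.601, limited to 3 d.p. → 5 s.f.
Carrying full precision, 1052.42 ÷ 78.601 = 13.3893970815…; keep min(5, 5) = 5 s.f.
Rounded to 5 significant figures: 13.389.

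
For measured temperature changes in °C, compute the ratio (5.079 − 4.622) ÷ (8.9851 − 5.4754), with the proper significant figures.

0.130

5.079 − 4.622 = 0.457, limited to 3 d.p. → 3 s.f.; 8.9851 − 5.4754 = 3.5097, limited to 4 d.p. → 5 s.f.
Carrying full precision, 0.457 ÷ 3.5097 = 0.130210559307…; keep min(3, 5) = 3 s.f.
Rounded to 3 significant figures: 0.130.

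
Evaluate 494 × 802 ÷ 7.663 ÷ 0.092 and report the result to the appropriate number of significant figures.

5.6 × 10^5

494 × 802 ÷ 7.663 ÷ 0.092 = 561971.98282…
Multiplication/division keeps the fewest significant figures: 494 → 3 s.f., 802 → 3 s.f., 7.663 → 4 s.f., 0.092 → 2 s.f.; limit is 2.
Rounded to 2 significant figures: 5.6 × 10^5.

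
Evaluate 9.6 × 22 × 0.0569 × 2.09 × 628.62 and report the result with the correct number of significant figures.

1.6 × 10^4

9.6 × 22 × 0.0569 × 2.09 × 628.62 = 15788.492337…
Multiplication/division keeps the fewest significant figures: 9.6 → 2 s.f., 22 → 2 s.f., 0.0569 → 3 s.f., 2.09 → 3 s.f., 628.62 → 5 s.f.; limit is 2.
Rounded to 2 significant figures: 1.6 × 10^4.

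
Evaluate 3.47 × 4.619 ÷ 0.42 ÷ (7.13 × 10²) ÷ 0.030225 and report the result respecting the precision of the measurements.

1.8

3.47 × 4.619 ÷ 0.42 ÷ (7.13 × 10²) ÷ 0.030225 = 1.77081139213…
Multiplication/division keeps the fewest significant figures: 3.47 → 3 s.f., 4.619 → 4 s.f., 0.42 → 2 s.f., 7.13 × 10² → 3 s.f., 0.030225 → 5 s.f.; limit is 2.
Rounded to 2 significant figures: 1.8.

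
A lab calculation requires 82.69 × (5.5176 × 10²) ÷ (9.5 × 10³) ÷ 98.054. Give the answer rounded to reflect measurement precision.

0.049

82.69 × (5.5176 × 10²) ÷ (9.5 × 10³) ÷ 98.054 = 0.0489794929325…
Multiplication/division keeps the fewest significant figures: 82.69 → 4 s.f., 5.5176 × 10² → 5 s.f., 9.5 × 10³ → 2 s.f., 98.054 → 5 s.f.; limit is 2.
Rounded to 2 significant figures: 0.049.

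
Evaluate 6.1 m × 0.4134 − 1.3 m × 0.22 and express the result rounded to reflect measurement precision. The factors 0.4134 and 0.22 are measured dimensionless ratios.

2.2 m

6.1 × 0.4134 = 2.52174 → 2.5 m (2 s.f., last digit at the 10^-1 place).
1.3 × 0.22 = 0.286 → 0.29 m (2 s.f., last digit at the 10^-2 place).
Difference: 2.23574 m; keep the coarser place, 10^-1.
Result: 2.2 m.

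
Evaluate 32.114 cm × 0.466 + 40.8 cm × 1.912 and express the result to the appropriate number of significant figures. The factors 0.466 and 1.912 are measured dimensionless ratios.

93.0 cm

32.114 × 0.466 = 14.965124 → 15.0 cm (3 s.f., last digit at the 10^-1 place).
40.8 × 1.912 = 78.0096 → 78.0 cm (3 s.f., last digit at the 10^-1 place).
Sum: 92.974724 cm; keep the coarser place, 10^-1.
Result: 93.0 cm.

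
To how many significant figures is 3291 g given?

3291: every digit is nonzero and significant.

4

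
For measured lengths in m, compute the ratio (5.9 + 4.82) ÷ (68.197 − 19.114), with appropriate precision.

0.218

5.9 + 4.82 = 10.72, limited to 1 d.p. → 3 s.f.; 68.197 − 19.114 = 49.083, limited to 3 d.p. → 5 s.f.
Carrying full precision, 10.72 ÷ 49.083 = 0.218405557932…; keep min(3, 5) = 3 s.f.
Rounded to 3 significant figures: 0.218.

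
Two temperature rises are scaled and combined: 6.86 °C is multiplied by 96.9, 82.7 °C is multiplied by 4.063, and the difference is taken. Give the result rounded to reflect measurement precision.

6.86 × 96.9 = 664.734 → 665 °C (3 s.f., last digit at the 10^0 place).
82.7 × 4.063 = 336.0101 → 336 °C (3 s.f., last digit at the 10^0 place).
Difference: 328.7239 °C; keep the coarser place, 10^0.
Result: 329 °C.

329 °C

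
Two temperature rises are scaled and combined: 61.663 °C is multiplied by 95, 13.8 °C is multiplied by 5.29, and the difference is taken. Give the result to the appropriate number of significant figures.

61.663 × 95 = 5857.985 → 5.9 × 10^3 °C (2 s.f., last digit at the 10^2 place).
13.8 × 5.29 = 73.002 → 73.0 °C (3 s.f., last digit at the 10^-1 place).
Difference: 5784.983 °C; keep the coarser place, 10^2.
Result: 5.8 × 10^3 °C.

5.8 × 10^3 °C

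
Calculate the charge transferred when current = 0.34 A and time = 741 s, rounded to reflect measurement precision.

charge transferred = 0.34 A × 741 s = 251.94 C.
0.34 has 2 significant figures; 741 has 3.
Division/multiplication keeps the fewest: 2 significant figures.
Rounded: 2.5 × 10^2 C.

2.5 × 10^2 C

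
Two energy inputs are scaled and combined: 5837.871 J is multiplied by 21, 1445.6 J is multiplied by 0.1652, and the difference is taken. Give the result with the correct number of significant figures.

5837.871 × 21 = 122595.291 → 1.2 × 10⁵ J (2 s.f., last digit at the 10^4 place).
1445.6 × 0.1652 = 238.81312 → 238.8 J (4 s.f., last digit at the 10^-1 place).
Difference: 122356.47788 J; keep the coarser place, 10^4.
Result: 1.2 × 10⁵ J.

1.2 × 10⁵ J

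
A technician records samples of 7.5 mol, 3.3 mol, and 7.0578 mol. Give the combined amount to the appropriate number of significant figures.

7.5 mol + 3.3 mol + 7.0578 mol = 17.8578 mol.
Addition/subtraction keeps the fewest decimal places: 7.5 → 1 decimal place, 3.3 → 1 decimal place, 7.0578 → 4 decimal places; limit is 1.
Rounded to 1 decimal place: 17.9 mol.

17.9 mol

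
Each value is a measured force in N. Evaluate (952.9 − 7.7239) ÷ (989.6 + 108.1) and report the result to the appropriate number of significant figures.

952.9 − 7.7239 = 945.1761, limited to 1 d.p. → 4 s.f.; 989.6 + 108.1 = 1097.7, limited to 1 d.p. → 5 s.f.
Carrying full precision, 945.1761 ÷ 1097.7 = 0.861051380159…; keep min(4, 5) = 4 s.f.
Rounded to 4 significant figures: 0.8611.

0.8611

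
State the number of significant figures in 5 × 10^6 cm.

1

5 × 10^6: in scientific notation every digit of the coefficient is significant.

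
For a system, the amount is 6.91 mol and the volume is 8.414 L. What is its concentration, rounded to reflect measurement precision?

concentration = 6.91 mol ÷ 8.414 L = 0.821250297124… mol/L.
6.91 has 3 significant figures; 8.414 has 4.
Division/multiplication keeps the fewest: 3 significant figures.
Rounded: 0.821 mol/L.

0.821 mol/L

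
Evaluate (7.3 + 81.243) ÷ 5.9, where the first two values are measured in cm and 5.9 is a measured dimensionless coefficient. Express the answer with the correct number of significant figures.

7.3 cm + 81.243 cm = 88.543 cm; the sum is limited to 1 decimal place (3 s.f.).
Carrying full precision, 88.543 ÷ 5.9 = 15.0072881356… cm; 5.9 has 2 s.f., so the result keeps min(3, 2) = 2 s.f.
Rounded to 2 significant figures: 15 cm.

15 cm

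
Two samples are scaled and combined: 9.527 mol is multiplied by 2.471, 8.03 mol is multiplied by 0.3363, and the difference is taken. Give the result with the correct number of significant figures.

9.527 × 2.471 = 23.541217 → 23.54 mol (4 s.f., last digit at the 10^-2 place).
8.03 × 0.3363 = 2.700489 → 2.70 mol (3 s.f., last digit at the 10^-2 place).
Difference: 20.840728 mol; keep the coarser place, 10^-2.
Result: 20.84 mol.

20.84 mol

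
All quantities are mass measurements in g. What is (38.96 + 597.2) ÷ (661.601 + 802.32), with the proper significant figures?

38.96 + 597.2 = 636.16, limited to 1 d.p. → 4 s.f.; 661.601 + 802.32 = 1463.921, limited to 2 d.p. → 6 s.f.
Carrying full precision, 636.16 ÷ 1463.921 = 0.434558968688…; keep min(4, 6) = 4 s.f.
Rounded to 4 significant figures: 0.4346.

0.4346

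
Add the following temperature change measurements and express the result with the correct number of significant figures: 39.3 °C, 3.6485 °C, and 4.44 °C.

47.4 °C

39.3 °C + 3.6485 °C + 4.44 °C = 47.3885 °C.
Addition/subtraction keeps the fewest decimal places: 39.3 → 1 decimal place, 3.6485 → 4 decimal places, 4.44 → 2 decimal places; limit is 1.
Rounded to 1 decimal place: 47.4 °C.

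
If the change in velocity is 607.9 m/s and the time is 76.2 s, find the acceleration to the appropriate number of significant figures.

7.98 m/s²

acceleration = 607.9 m/s ÷ 76.2 s = 7.97769028871… m/s².
607.9 has 4 significant figures; 76.2 has 3.
Division/multiplication keeps the fewest: 3 significant figures.
Rounded: 7.98 m/s².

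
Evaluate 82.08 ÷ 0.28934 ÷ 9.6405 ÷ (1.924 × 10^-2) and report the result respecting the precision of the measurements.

82.08 ÷ 0.28934 ÷ 9.6405 ÷ (1.924 × 10^-2) = 1529.41112159…
Multiplication/division keeps the fewest significant figures: 82.08 → 4 s.f., 0.28934 → 5 s.f., 9.6405 → 5 s.f., 1.924 × 10^-2 → 4 s.f.; limit is 4.
Rounded to 4 significant figures: 1529.

1529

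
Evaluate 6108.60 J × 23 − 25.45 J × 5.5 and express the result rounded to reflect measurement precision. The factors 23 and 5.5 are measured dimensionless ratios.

1.4 × 10⁵ J

6108.60 × 23 = 140497.8 → 1.4 × 10⁵ J (2 s.f., last digit at the 10^4 place).
25.45 × 5.5 = 139.975 → 1.4 × 10² J (2 s.f., last digit at the 10^1 place).
Difference: 140357.825 J; keep the coarser place, 10^4.
Result: 1.4 × 10⁵ J.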